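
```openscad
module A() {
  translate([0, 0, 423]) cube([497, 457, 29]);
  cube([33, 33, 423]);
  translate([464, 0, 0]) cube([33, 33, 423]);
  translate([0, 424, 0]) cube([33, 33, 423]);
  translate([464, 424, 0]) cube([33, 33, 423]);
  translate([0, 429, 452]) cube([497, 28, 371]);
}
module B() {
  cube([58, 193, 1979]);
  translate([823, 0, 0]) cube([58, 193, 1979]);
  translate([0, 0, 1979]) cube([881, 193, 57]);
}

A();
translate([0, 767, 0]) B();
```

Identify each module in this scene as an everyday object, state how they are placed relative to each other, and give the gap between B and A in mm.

The door frame's nearest face is 310 mm from the chair's +y face.

A is a chair. B is a door frame. The door frame is on the floor beside the chair on its +y side. The gap between the door frame and the chair is 310 mm.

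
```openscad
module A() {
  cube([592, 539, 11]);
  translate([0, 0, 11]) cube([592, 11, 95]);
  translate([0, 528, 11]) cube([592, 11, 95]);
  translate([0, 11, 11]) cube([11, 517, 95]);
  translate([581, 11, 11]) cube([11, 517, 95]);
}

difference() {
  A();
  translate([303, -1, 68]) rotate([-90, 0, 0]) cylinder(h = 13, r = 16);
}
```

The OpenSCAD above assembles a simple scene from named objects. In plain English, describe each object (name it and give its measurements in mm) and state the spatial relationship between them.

A is an open storage box with external size 592×539×106 mm and wall thickness 11 mm (the base is also 11 mm thick). The base covers the whole footprint; the four walls stand on the base, with the y-facing walls full-width and the x-facing walls fitting between their inner faces.

The open box has a circular hole of radius 16 mm through its front wall, centred at (x = 303, z = 68).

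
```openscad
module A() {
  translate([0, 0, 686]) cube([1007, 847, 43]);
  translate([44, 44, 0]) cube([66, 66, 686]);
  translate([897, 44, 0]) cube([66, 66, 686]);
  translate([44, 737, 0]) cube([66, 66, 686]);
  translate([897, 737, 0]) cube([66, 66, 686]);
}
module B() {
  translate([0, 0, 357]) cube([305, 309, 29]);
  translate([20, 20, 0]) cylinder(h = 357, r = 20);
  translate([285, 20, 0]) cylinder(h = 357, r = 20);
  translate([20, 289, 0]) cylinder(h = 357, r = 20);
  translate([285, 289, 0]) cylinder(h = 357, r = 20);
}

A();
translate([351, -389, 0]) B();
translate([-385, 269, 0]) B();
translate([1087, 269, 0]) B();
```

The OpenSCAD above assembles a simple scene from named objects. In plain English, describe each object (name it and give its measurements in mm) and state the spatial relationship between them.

A is a table: top 1007 mm (x) × 847 mm (y), 43 mm thick, upper face at z = 729 mm, on four 66×66 mm square legs, each inset 44 mm from the nearest pair of top edges, running from z = 0 to the bottom of the top.

B is a four-legged stool. The seat is 305×309 mm, 29 mm thick, top at z = 386 mm. It stands on four round legs, each 40 mm in diameter, from z = 0 to the seat underside, each leg's axis is inset half a diameter from the nearest pair of seat edges (so the leg's bounding box is flush with the corner).

Three stools sit around the table at the −y, −x, +x sides.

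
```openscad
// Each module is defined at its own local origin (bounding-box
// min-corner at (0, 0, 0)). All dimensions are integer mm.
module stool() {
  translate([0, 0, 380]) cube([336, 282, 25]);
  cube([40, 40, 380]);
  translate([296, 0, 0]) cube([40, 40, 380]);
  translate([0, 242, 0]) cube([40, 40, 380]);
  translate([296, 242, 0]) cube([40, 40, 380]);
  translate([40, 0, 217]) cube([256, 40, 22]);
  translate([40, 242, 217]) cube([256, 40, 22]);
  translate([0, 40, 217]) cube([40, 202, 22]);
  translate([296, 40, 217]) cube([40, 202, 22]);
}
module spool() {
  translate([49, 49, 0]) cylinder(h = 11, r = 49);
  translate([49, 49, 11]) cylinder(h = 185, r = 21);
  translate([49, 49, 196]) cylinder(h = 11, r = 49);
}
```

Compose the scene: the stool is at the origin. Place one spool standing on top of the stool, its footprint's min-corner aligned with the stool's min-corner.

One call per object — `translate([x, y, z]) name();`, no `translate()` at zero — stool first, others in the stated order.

stool();
translate([0, 0, 405]) spool();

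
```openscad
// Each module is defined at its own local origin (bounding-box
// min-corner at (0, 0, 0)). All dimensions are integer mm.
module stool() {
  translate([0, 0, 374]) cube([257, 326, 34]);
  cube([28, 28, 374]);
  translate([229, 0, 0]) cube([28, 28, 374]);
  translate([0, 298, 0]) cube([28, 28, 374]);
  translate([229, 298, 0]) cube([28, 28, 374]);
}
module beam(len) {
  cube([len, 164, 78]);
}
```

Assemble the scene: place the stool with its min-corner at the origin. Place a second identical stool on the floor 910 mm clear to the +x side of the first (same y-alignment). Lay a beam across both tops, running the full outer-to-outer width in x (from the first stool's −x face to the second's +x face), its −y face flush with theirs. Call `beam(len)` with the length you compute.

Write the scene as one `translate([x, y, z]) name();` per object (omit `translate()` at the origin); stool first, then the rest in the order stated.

stool();
translate([1167, 0, 0]) stool();
translate([0, 0, 408]) beam(1424);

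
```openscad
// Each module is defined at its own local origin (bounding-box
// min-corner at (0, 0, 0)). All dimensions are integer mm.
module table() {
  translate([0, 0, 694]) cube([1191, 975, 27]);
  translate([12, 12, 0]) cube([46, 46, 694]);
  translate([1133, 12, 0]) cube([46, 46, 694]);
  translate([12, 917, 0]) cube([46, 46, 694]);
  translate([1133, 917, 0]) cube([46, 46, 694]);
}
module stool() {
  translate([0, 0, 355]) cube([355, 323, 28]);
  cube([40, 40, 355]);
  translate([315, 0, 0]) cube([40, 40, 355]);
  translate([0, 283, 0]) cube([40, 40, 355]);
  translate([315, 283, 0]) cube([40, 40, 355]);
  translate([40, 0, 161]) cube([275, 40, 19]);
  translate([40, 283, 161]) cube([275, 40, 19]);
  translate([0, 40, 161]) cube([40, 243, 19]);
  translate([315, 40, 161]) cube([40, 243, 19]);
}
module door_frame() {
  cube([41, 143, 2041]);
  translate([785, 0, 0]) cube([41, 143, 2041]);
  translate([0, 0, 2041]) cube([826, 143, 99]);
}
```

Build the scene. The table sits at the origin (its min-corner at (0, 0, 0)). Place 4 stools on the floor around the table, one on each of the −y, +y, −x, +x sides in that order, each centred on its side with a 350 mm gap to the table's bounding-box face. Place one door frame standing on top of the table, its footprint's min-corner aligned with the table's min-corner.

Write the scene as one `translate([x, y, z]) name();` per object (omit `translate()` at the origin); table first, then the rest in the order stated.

table();
translate([418, -673, 0]) stool();
translate([418, 1325, 0]) stool();
translate([-705, 326, 0]) stool();
translate([1541, 326, 0]) stool();
translate([0, 0, 721]) door_frame();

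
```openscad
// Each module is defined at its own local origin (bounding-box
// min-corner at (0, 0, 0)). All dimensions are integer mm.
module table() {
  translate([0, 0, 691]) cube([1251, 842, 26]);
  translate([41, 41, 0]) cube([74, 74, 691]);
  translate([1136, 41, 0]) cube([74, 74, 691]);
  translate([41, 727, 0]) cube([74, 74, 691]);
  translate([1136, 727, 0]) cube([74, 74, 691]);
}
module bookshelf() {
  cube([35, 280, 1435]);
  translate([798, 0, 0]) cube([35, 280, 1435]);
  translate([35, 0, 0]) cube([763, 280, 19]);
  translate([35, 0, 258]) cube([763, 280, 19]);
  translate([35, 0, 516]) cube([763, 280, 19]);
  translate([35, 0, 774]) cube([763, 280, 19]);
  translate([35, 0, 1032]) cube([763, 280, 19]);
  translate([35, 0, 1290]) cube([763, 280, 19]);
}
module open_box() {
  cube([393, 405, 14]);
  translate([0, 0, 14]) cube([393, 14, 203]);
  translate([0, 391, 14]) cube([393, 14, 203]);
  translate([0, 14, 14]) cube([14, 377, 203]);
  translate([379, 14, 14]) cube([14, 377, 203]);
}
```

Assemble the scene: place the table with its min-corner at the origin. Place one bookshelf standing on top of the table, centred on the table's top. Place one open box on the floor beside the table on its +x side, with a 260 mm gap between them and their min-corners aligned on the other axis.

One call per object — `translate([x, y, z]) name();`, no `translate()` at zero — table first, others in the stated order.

table();
translate([209, 281, 717]) bookshelf();
translate([1511, 0, 0]) open_box();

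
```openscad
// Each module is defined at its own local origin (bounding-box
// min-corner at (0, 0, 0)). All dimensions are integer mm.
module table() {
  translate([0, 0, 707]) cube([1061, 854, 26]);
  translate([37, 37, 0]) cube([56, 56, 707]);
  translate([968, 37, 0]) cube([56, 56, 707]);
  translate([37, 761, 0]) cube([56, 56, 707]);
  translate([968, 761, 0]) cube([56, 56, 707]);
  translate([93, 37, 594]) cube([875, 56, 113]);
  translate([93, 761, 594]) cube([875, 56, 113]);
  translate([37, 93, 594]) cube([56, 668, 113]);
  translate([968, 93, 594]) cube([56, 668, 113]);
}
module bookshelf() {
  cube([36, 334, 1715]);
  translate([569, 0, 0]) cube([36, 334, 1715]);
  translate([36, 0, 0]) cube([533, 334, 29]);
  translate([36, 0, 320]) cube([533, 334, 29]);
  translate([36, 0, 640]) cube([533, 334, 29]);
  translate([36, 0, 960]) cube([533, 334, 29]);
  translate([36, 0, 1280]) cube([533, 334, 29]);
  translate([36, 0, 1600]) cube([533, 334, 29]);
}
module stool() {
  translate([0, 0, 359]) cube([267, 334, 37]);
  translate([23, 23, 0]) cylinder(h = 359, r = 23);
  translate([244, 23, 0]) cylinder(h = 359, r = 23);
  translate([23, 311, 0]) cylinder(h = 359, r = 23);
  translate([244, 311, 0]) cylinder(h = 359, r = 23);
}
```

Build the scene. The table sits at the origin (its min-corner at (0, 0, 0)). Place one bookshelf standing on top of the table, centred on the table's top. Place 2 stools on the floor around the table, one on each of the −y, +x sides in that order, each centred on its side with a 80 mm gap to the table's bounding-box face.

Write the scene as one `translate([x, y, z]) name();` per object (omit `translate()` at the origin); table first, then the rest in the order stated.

table();
translate([228, 260, 733]) bookshelf();
translate([397, -414, 0]) stool();
translate([1141, 260, 0]) stool();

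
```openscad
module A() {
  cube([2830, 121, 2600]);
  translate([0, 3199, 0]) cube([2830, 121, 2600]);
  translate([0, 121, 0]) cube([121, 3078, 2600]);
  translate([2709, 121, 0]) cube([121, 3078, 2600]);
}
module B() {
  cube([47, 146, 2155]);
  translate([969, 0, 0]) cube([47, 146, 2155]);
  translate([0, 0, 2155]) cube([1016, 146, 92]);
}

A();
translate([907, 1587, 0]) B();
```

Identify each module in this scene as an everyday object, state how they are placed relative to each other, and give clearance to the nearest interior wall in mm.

A is a house frame. B is a door frame. The door frame sits inside the house frame, centred. The clearance to the nearest interior wall is 786 mm.

Clearances: x = 786, y = 1466; minimum 786 mm.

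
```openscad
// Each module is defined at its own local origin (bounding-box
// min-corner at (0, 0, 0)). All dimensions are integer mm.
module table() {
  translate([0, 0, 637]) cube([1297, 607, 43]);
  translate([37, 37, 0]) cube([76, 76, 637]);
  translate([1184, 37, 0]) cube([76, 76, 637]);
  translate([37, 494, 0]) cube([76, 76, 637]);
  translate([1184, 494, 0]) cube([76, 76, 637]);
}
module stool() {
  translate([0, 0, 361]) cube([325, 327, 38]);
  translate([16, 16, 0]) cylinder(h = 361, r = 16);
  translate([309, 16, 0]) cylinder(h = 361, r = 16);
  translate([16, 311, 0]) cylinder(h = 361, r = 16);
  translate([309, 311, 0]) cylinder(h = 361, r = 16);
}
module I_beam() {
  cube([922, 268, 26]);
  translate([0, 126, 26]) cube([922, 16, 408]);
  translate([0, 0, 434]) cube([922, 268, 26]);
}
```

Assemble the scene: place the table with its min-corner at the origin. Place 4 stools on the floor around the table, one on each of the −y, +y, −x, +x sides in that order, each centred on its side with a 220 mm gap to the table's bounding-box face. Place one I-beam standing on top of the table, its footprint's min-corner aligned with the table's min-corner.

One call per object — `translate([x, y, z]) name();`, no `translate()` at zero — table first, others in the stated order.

table();
translate([486, -547, 0]) stool();
translate([486, 827, 0]) stool();
translate([-545, 140, 0]) stool();
translate([1517, 140, 0]) stool();
translate([0, 0, 680]) I_beam();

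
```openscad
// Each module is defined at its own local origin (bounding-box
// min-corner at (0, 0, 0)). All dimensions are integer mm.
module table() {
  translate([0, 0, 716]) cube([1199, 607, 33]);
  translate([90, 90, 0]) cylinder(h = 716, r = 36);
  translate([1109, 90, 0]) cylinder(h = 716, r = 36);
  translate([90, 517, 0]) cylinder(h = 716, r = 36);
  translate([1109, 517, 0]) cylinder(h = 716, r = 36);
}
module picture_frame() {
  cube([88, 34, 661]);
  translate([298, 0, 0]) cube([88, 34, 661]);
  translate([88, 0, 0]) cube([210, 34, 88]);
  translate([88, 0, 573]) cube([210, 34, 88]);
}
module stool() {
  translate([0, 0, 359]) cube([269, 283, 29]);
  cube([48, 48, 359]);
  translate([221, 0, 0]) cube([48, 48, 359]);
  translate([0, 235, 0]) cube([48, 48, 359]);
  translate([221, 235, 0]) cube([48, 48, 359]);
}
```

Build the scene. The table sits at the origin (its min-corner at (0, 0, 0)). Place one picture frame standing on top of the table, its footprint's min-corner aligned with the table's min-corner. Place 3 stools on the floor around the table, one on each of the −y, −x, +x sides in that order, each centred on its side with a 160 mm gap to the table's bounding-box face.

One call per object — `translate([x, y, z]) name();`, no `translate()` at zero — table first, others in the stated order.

table();
translate([0, 0, 749]) picture_frame();
translate([465, -443, 0]) stool();
translate([-429, 162, 0]) stool();
translate([1359, 162, 0]) stool();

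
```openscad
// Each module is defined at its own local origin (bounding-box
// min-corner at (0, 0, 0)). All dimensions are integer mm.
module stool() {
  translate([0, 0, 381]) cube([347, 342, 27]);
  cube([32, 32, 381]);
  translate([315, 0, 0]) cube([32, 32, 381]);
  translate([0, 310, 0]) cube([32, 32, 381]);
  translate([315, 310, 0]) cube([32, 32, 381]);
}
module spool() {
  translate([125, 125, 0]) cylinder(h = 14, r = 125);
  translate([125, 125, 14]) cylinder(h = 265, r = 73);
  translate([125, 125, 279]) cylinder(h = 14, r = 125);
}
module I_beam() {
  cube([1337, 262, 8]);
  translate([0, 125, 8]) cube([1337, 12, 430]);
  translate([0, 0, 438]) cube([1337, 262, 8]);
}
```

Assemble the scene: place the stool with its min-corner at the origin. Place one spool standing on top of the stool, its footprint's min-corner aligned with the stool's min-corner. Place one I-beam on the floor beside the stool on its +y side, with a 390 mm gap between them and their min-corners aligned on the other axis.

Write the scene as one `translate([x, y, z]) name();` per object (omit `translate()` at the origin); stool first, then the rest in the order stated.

stool();
translate([0, 0, 408]) spool();
translate([0, 732, 0]) I_beam();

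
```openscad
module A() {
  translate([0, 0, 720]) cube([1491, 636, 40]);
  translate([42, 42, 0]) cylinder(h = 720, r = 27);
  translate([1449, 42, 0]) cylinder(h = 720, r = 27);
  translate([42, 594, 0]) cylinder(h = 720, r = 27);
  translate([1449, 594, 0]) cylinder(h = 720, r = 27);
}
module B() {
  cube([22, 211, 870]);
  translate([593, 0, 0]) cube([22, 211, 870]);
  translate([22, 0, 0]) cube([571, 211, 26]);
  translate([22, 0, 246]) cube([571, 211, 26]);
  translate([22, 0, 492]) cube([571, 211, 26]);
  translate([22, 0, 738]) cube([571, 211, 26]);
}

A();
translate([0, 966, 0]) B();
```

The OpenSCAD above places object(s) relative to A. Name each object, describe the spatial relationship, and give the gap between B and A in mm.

The bookshelf's nearest face is 330 mm from the table's +y face.

A is a table. B is a bookshelf. The bookshelf is on the floor beside the table on its +y side. The gap between the bookshelf and the table is 330 mm.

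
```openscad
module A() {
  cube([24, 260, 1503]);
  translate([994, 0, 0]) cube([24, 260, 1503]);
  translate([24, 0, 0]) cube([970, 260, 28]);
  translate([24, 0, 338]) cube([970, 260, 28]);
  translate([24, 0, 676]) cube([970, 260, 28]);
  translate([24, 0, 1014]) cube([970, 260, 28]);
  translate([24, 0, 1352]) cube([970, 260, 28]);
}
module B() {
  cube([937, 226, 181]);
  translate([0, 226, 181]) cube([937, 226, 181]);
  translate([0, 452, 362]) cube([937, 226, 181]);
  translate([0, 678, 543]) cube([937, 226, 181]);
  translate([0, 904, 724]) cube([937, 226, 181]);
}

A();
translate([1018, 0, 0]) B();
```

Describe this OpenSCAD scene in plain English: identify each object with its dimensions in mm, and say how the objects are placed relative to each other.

A is a bookshelf 1018 mm wide overall, 260 mm deep and 1503 mm tall. The two sides are 24 mm thick vertical panels. 5 horizontal shelves of 28 mm thickness span between the inner faces of the sides; the lowest shelf sits on the floor and shelves are stacked with a clear vertical gap of 310 mm between each pair.

B is a straight staircase of 5 solid steps. Each step is 937 mm wide (x), 226 mm deep (y, the going) and 181 mm tall (the rise). The first step rests on the floor; each subsequent step sits one going further in +y and one rise higher in +z, directly behind and above the previous step with no overlap.

The staircase is against the bookshelf's +x side, with their −y faces flush.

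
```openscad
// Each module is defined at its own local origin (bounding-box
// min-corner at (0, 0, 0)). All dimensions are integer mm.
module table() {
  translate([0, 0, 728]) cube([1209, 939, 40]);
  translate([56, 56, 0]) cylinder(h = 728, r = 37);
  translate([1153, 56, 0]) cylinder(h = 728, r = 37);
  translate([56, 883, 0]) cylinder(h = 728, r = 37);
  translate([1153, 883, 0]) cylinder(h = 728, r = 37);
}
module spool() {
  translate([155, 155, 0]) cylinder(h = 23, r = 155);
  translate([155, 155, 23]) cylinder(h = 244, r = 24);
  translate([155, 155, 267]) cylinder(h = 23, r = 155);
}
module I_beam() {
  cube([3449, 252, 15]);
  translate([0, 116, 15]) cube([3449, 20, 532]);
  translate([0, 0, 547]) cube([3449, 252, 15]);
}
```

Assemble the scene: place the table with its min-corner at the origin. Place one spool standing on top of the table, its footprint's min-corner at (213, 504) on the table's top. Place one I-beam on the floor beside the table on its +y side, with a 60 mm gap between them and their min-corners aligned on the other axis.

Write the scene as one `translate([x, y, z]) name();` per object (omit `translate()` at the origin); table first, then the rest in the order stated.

table();
translate([213, 504, 768]) spool();
translate([0, 999, 0]) I_beam();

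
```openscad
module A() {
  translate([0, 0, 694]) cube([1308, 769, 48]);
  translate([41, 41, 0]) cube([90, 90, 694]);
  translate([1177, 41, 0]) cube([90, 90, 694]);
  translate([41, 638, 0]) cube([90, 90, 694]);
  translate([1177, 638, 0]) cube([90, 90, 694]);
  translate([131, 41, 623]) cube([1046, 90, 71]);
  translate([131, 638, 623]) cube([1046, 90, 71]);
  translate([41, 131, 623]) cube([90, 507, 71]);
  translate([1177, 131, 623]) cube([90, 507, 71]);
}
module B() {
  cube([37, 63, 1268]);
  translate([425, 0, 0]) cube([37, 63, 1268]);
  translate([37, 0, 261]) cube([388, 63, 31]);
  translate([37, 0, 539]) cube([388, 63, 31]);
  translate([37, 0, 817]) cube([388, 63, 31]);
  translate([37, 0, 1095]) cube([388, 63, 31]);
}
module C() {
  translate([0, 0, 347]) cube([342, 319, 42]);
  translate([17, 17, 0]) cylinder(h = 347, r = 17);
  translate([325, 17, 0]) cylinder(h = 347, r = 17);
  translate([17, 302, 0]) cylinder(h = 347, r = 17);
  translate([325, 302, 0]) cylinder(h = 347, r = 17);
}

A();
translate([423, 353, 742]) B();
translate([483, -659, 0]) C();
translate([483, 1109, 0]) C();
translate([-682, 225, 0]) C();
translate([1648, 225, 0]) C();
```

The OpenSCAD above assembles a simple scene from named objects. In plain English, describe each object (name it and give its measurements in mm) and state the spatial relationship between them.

A is a table with a 1308×769 mm rectangular top, 48 mm thick, top surface at z = 742 mm, supported by four 90×90 mm square legs, each inset 41 mm from the nearest pair of top edges, running from the floor. Four apron rails, 90 mm thick and 71 mm tall, run between adjacent legs with their top edges flush with the underside of the top and their outer faces flush with the legs' outer faces.

B is a straight ladder. Two 37×63 mm vertical rails, 1268 mm tall, stand 462 mm apart (outside-to-outside) with their front faces coplanar on the −y side. 4 rungs, each 63 mm deep and 31 mm tall, span between the inner faces of the rails, front faces flush with the rails. The lowest rung's underside is at z = 261 mm and rungs are spaced 278 mm apart (underside to underside).

C is a four-legged stool. The seat is 342×319 mm, 42 mm thick, top at z = 389 mm. It stands on four round legs, each 34 mm in diameter, from z = 0 to the seat underside, each leg's axis is inset half a diameter from the nearest pair of seat edges (so the leg's bounding box is flush with the corner).

The ladder is on top of the table, centred. Four stools sit around the table at the −y, +y, −x, +x sides.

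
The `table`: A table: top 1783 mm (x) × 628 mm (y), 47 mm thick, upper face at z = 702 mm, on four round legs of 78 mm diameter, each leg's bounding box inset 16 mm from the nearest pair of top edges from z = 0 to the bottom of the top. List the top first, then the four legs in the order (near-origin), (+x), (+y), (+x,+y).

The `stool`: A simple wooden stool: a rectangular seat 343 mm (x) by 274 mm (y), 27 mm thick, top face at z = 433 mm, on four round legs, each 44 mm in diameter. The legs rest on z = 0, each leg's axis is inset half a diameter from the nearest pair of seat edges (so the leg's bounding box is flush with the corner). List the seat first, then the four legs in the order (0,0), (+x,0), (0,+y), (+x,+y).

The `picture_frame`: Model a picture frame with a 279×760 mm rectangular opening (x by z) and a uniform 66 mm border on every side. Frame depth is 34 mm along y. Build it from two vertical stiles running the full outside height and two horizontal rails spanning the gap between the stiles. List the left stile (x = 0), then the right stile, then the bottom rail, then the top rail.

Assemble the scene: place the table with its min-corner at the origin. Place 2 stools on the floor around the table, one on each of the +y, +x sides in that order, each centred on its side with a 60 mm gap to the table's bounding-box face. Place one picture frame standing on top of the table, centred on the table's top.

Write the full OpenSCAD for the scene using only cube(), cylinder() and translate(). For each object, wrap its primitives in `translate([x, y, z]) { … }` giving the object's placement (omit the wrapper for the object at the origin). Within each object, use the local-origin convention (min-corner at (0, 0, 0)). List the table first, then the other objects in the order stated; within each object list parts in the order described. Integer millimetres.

translate([0, 0, 655]) cube([1783, 628, 47]);
translate([55, 55, 0]) cylinder(h = 655, r = 39);
translate([1728, 55, 0]) cylinder(h = 655, r = 39);
translate([55, 573, 0]) cylinder(h = 655, r = 39);
translate([1728, 573, 0]) cylinder(h = 655, r = 39);
translate([720, 688, 0]) {
  translate([0, 0, 406]) cube([343, 274, 27]);
  translate([22, 22, 0]) cylinder(h = 406, r = 22);
  translate([321, 22, 0]) cylinder(h = 406, r = 22);
  translate([22, 252, 0]) cylinder(h = 406, r = 22);
  translate([321, 252, 0]) cylinder(h = 406, r = 22);
}
translate([1843, 177, 0]) {
  translate([0, 0, 406]) cube([343, 274, 27]);
  translate([22, 22, 0]) cylinder(h = 406, r = 22);
  translate([321, 22, 0]) cylinder(h = 406, r = 22);
  translate([22, 252, 0]) cylinder(h = 406, r = 22);
  translate([321, 252, 0]) cylinder(h = 406, r = 22);
}
translate([686, 297, 702]) {
  cube([66, 34, 892]);
  translate([345, 0, 0]) cube([66, 34, 892]);
  translate([66, 0, 0]) cube([279, 34, 66]);
  translate([66, 0, 826]) cube([279, 34, 66]);
}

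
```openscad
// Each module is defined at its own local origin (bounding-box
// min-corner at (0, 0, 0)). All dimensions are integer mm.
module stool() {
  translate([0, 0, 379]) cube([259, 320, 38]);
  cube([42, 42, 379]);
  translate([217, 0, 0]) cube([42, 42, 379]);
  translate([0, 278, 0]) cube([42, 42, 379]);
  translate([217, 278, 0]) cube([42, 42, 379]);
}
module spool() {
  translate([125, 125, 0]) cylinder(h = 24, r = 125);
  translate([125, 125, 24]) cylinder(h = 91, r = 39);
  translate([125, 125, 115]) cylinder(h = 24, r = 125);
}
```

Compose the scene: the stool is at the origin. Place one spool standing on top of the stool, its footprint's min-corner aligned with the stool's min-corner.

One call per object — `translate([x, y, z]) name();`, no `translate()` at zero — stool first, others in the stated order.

stool();
translate([0, 0, 417]) spool();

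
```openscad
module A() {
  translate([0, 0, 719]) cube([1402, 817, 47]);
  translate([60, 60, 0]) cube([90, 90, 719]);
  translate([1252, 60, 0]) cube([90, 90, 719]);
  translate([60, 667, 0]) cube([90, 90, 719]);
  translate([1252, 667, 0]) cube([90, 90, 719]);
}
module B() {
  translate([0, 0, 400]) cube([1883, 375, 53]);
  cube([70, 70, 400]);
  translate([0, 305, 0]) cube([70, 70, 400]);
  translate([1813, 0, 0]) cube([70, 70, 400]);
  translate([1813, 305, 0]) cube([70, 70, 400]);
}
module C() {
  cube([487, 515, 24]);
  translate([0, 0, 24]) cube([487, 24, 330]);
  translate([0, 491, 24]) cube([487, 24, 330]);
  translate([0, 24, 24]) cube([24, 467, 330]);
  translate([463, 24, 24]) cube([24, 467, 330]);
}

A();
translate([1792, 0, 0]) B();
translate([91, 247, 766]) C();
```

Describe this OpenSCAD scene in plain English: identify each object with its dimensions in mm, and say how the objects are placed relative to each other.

A is a table: top 1402 mm (x) × 817 mm (y), 47 mm thick, upper face at z = 766 mm, on four 90×90 mm square legs, each inset 60 mm from the nearest pair of top edges, running from z = 0 to the bottom of the top.

B is a bench: a 1883×375 mm seat slab, 53 mm thick, top at z = 453 mm, on four 70×70 mm square legs flush with the seat corners and standing on z = 0.

C is an open storage box with external size 487×515×354 mm and wall thickness 24 mm (the base is also 24 mm thick). The base covers the whole footprint; the four walls stand on the base, with the y-facing walls full-width and the x-facing walls fitting between their inner faces.

The bench is on the floor beside the table on its +x side. The open box is on top of the table.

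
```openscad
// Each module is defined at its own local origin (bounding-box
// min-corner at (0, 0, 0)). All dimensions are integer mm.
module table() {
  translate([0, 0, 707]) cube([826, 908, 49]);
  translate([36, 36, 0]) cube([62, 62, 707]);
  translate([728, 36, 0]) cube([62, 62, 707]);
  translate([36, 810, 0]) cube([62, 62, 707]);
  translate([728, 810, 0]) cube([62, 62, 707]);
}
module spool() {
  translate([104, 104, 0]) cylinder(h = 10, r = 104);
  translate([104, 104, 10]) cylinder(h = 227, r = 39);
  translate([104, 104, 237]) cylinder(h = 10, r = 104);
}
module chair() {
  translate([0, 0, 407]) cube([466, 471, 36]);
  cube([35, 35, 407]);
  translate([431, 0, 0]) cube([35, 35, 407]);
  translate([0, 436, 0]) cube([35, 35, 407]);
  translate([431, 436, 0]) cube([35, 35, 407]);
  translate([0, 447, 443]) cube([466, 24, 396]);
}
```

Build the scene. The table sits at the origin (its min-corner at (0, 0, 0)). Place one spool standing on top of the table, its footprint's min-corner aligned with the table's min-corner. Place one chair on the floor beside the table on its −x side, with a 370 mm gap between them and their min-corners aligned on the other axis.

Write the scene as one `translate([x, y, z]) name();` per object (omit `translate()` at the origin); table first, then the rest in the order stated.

table();
translate([0, 0, 756]) spool();
translate([-836, 0, 0]) chair();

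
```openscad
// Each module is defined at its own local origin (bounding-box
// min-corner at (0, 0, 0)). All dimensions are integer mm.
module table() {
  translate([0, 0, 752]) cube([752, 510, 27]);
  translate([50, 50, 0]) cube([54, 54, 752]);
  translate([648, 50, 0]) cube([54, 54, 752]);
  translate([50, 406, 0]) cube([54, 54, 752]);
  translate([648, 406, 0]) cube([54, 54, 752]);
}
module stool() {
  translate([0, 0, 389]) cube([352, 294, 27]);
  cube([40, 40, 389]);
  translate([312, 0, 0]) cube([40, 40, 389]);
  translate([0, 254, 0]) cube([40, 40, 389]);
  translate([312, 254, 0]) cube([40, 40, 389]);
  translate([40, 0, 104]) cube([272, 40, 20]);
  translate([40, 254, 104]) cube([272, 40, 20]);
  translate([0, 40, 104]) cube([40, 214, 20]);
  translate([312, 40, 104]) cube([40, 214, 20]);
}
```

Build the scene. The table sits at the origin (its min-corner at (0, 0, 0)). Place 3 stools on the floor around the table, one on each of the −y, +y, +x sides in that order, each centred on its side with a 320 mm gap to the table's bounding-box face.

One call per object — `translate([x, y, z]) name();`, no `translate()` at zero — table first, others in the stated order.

table();
translate([200, -614, 0]) stool();
translate([200, 830, 0]) stool();
translate([1072, 108, 0]) stool();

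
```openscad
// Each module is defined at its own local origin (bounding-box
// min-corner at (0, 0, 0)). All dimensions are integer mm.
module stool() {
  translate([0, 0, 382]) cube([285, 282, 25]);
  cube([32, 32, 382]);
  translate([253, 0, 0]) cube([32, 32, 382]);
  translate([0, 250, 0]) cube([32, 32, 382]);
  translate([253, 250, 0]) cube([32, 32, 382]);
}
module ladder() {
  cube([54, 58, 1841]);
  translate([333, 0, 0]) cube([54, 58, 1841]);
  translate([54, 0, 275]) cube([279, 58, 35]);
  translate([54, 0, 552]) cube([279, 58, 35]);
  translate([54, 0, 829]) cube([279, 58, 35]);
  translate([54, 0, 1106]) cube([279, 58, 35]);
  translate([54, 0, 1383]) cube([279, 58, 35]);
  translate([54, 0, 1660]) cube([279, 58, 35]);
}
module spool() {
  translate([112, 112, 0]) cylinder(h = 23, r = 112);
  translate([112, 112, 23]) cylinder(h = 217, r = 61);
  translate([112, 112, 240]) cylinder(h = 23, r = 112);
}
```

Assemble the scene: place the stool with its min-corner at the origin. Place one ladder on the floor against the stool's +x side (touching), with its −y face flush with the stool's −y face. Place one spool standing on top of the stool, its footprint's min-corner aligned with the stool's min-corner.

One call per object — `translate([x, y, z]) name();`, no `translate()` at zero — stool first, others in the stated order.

stool();
translate([285, 0, 0]) ladder();
translate([0, 0, 407]) spool();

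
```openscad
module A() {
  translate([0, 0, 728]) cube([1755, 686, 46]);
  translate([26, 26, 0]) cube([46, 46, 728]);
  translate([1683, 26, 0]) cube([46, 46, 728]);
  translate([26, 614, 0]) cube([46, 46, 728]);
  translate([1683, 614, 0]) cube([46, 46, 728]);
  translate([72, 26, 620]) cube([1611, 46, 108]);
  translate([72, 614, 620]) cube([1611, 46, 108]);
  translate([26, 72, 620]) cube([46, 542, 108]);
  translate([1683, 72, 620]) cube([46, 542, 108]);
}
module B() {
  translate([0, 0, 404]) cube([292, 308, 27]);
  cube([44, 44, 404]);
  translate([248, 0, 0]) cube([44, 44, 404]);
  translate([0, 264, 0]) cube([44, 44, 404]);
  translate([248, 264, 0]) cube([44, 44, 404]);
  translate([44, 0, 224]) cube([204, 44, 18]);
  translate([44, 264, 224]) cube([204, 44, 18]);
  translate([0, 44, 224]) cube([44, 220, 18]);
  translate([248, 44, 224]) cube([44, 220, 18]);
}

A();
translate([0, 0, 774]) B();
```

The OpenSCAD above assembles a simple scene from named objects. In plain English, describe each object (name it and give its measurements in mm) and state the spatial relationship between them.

A is a table with a 1755×686 mm rectangular top, 46 mm thick, top surface at z = 774 mm, supported by four 46×46 mm square legs, each inset 26 mm from the nearest pair of top edges, running from the floor. Four apron rails, 46 mm thick and 108 mm tall, run between adjacent legs with their top edges flush with the underside of the top and their outer faces flush with the legs' outer faces.

B is a four-legged stool. The seat is 292×308 mm, 27 mm thick, top at z = 431 mm. It stands on four square legs, each 44×44 mm in cross-section, from z = 0 to the seat underside, each flush with a corner of the seat. Four stretchers, 44 mm wide and 18 mm tall, connect adjacent legs with their undersides at z = 224 mm, each running between the inner faces of the legs it joins and aligned with the legs' outer faces on the other axis.

The stool is on top of the table.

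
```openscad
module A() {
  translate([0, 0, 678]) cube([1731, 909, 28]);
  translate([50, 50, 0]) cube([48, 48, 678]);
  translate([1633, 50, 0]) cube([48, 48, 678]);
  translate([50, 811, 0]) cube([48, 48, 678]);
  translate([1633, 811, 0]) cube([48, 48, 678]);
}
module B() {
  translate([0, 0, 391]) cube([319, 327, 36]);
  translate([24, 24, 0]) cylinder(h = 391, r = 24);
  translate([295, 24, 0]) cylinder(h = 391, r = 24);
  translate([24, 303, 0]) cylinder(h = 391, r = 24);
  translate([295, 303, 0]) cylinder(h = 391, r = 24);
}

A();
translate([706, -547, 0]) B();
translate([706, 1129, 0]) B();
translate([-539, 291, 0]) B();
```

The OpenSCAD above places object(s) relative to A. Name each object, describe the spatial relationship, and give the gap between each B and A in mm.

A is a table. B is a stool. Three stools sit around the table at the −y, +y, −x sides. The gap between each stool and the table is 220 mm.

Each stool's nearest face is 220 mm from the table's bounding box.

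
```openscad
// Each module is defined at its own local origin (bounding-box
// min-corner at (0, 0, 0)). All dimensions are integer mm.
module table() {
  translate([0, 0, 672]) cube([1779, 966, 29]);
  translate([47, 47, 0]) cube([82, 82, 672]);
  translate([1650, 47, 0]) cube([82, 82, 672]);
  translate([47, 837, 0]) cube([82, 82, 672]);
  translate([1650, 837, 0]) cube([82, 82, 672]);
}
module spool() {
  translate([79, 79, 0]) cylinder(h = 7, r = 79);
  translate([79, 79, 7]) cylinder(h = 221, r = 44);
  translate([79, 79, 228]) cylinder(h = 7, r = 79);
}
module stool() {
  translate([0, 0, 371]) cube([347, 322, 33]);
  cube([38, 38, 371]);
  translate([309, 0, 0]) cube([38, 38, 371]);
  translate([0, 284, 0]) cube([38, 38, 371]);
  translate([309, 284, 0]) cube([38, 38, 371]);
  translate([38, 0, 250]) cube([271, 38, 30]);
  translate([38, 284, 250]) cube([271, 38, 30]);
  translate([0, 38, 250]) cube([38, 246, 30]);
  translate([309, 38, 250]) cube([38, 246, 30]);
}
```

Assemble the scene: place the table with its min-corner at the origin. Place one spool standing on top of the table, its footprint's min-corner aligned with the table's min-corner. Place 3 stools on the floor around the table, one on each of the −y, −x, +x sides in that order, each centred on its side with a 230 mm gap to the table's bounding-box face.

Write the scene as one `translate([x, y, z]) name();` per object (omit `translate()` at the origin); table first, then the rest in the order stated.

table();
translate([0, 0, 701]) spool();
translate([716, -552, 0]) stool();
translate([-577, 322, 0]) stool();
translate([2009, 322, 0]) stool();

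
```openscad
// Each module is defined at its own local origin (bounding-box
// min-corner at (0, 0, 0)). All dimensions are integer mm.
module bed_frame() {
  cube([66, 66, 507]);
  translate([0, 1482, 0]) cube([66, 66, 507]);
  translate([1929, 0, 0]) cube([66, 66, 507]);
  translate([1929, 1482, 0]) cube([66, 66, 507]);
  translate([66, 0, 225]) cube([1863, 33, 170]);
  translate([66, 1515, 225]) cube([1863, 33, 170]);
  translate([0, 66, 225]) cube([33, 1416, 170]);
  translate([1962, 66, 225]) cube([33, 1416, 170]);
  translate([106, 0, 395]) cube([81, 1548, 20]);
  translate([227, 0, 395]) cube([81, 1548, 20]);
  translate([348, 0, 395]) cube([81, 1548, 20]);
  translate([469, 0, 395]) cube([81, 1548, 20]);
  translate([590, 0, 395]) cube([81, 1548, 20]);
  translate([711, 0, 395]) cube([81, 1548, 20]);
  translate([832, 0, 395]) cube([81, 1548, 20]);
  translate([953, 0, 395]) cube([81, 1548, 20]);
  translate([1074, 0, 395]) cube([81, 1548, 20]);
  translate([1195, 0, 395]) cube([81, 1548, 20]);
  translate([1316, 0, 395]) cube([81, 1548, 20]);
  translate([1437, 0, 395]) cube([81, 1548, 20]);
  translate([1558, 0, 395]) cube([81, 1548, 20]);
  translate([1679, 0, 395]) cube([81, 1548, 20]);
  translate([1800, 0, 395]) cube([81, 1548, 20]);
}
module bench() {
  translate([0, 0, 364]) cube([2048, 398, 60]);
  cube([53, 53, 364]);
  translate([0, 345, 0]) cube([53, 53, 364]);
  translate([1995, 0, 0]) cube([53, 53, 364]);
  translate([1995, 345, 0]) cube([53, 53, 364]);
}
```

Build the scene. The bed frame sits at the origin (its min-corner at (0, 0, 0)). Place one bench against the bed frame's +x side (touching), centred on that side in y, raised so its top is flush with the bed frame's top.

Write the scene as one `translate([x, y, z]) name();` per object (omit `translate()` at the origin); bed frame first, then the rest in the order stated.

bed_frame();
translate([1995, 575, 83]) bench();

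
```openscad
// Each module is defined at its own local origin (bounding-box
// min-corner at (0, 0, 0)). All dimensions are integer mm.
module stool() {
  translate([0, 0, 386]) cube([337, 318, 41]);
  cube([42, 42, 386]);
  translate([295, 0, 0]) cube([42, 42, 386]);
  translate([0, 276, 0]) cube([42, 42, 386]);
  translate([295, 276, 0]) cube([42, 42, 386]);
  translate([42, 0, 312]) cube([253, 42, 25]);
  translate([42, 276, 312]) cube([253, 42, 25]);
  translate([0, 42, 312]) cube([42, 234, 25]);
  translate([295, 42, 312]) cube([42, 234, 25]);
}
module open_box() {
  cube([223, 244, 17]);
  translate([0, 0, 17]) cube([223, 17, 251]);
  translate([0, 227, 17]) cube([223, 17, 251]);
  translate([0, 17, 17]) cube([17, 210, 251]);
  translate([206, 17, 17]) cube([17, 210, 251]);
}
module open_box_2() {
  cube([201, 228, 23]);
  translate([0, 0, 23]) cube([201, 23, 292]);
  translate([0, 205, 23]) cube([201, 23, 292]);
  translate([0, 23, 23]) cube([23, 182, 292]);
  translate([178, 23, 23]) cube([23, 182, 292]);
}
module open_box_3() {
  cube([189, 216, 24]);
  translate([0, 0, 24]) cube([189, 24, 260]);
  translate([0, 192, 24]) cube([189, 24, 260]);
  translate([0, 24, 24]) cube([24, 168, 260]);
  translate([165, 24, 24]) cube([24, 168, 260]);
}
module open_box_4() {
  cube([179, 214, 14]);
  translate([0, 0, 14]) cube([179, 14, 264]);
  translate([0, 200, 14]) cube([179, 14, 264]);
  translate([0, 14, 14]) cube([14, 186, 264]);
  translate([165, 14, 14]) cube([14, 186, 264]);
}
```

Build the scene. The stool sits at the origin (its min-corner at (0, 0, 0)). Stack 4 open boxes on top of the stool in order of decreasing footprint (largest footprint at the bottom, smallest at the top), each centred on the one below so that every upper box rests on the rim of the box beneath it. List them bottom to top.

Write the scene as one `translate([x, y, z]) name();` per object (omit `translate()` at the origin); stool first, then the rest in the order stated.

stool();
translate([57, 37, 427]) open_box();
translate([68, 45, 695]) open_box_2();
translate([74, 51, 1010]) open_box_3();
translate([79, 52, 1294]) open_box_4();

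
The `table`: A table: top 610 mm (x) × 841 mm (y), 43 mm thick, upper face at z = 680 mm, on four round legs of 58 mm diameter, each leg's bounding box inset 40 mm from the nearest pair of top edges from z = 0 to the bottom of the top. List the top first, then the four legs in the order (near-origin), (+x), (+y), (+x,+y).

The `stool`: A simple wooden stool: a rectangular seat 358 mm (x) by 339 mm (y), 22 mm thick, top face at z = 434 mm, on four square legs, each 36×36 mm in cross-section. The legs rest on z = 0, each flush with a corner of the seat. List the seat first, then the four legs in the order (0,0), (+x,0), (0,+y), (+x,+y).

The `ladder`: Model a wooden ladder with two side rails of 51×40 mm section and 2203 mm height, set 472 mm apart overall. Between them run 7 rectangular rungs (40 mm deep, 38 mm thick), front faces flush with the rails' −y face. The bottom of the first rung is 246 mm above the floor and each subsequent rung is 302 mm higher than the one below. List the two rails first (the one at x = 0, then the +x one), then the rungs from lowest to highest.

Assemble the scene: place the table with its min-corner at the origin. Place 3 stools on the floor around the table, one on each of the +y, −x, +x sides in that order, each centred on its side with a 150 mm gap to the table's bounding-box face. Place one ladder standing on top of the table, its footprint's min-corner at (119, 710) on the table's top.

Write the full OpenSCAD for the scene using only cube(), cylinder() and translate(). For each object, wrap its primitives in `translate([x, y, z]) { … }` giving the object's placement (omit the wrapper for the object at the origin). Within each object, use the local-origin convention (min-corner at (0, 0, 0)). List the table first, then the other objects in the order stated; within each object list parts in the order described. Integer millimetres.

translate([0, 0, 637]) cube([610, 841, 43]);
translate([69, 69, 0]) cylinder(h = 637, r = 29);
translate([541, 69, 0]) cylinder(h = 637, r = 29);
translate([69, 772, 0]) cylinder(h = 637, r = 29);
translate([541, 772, 0]) cylinder(h = 637, r = 29);
translate([126, 991, 0]) {
  translate([0, 0, 412]) cube([358, 339, 22]);
  cube([36, 36, 412]);
  translate([322, 0, 0]) cube([36, 36, 412]);
  translate([0, 303, 0]) cube([36, 36, 412]);
  translate([322, 303, 0]) cube([36, 36, 412]);
}
translate([-508, 251, 0]) {
  translate([0, 0, 412]) cube([358, 339, 22]);
  cube([36, 36, 412]);
  translate([322, 0, 0]) cube([36, 36, 412]);
  translate([0, 303, 0]) cube([36, 36, 412]);
  translate([322, 303, 0]) cube([36, 36, 412]);
}
translate([760, 251, 0]) {
  translate([0, 0, 412]) cube([358, 339, 22]);
  cube([36, 36, 412]);
  translate([322, 0, 0]) cube([36, 36, 412]);
  translate([0, 303, 0]) cube([36, 36, 412]);
  translate([322, 303, 0]) cube([36, 36, 412]);
}
translate([119, 710, 680]) {
  cube([51, 40, 2203]);
  translate([421, 0, 0]) cube([51, 40, 2203]);
  translate([51, 0, 246]) cube([370, 40, 38]);
  translate([51, 0, 548]) cube([370, 40, 38]);
  translate([51, 0, 850]) cube([370, 40, 38]);
  translate([51, 0, 1152]) cube([370, 40, 38]);
  translate([51, 0, 1454]) cube([370, 40, 38]);
  translate([51, 0, 1756]) cube([370, 40, 38]);
  translate([51, 0, 2058]) cube([370, 40, 38]);
}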